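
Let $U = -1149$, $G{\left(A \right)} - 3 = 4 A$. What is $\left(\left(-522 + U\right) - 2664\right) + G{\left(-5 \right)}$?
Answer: $-4352$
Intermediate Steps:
$G{\left(A \right)} = 3 + 4 A$
$\left(\left(-522 + U\right) - 2664\right) + G{\left(-5 \right)} = \left(\left(-522 - 1149\right) - 2664\right) + \left(3 + 4 \left(-5\right)\right) = \left(-1671 - 2664\right) + \left(3 - 20\right) = -4335 - 17 = -4352$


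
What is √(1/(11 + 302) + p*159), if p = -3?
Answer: 10*I*√467309/313 ≈ 21.84*I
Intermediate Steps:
√(1/(11 + 302) + p*159) = √(1/(11 + 302) - 3*159) = √(1/313 - 477) = √(-149300/313) = 10*I*√467309/313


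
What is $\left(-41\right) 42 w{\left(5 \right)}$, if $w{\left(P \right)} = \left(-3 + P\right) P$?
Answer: $-17220$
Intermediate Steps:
$w{\left(P \right)} = P \left(-3 + P\right)$
$\left(-41\right) 42 w{\left(5 \right)} = \left(-41\right) 42 \cdot 5 \left(-3 + 5\right) = - 1722 \cdot 5 \cdot 2 = \left(-1722\right) 10 = -17220$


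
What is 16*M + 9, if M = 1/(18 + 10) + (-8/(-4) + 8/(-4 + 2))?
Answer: -157/7 ≈ -22.429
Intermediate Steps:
M = -55/28 (M = 1/28 + (-8*(-1/4) + 8/(-2)) = 1/28 + (2 + 8*(-1/2)) = 1/28 + (2 - 4) = 1/28 - 2 = -55/28 ≈ -1.9643)
16*M + 9 = 16*(-55/28) + 9 = -220/7 + 9 = -157/7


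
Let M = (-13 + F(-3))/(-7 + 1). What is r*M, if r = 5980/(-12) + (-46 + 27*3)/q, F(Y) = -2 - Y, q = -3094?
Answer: -660805/663 ≈ -996.69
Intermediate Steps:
r = -660805/1326 (r = 5980/(-12) + (-46 + 27*3)/(-3094) = 5980*(-1/12) + (-46 + 81)*(-1/3094) = -1495/3 + 35*(-1/3094) = -1495/3 - 5/442 = -660805/1326 ≈ -498.34)
M = 2 (M = (-13 + (-2 - 1*(-3)))/(-7 + 1) = (-13 + (-2 + 3))/(-6) = (-13 + 1)*(-⅙) = -12*(-⅙) = 2)
r*M = -660805/1326*2 = -660805/663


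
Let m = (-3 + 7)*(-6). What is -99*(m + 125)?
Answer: -9999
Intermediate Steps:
m = -24 (m = 4*(-6) = -24)
-99*(m + 125) = -99*(-24 + 125) = -99*101 = -9999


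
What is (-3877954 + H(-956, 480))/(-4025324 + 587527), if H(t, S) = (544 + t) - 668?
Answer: 3879034/3437797 ≈ 1.1283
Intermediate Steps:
H(t, S) = -124 + t
(-3877954 + H(-956, 480))/(-4025324 + 587527) = (-3877954 + (-124 - 956))/(-4025324 + 587527) = (-3877954 - 1080)/(-3437797) = -3879034*(-1/3437797) = 3879034/3437797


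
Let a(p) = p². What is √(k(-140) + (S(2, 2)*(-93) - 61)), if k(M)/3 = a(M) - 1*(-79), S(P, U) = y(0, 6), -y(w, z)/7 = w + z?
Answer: √62882 ≈ 250.76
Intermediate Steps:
y(w, z) = -7*w - 7*z (y(w, z) = -7*(w + z) = -7*w - 7*z)
S(P, U) = -42 (S(P, U) = -7*0 - 7*6 = 0 - 42 = -42)
k(M) = 237 + 3*M² (k(M) = 3*(M² - 1*(-79)) = 3*(M² + 79) = 3*(79 + M²) = 237 + 3*M²)
√(k(-140) + (S(2, 2)*(-93) - 61)) = √((237 + 3*(-140)²) + (-42*(-93) - 61)) = √((237 + 3*19600) + (3906 - 61)) = √((237 + 58800) + 3845) = √(59037 + 3845) = √62882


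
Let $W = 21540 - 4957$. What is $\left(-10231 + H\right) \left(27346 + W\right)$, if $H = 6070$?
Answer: $-182788569$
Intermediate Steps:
$W = 16583$ ($W = 21540 - 4957 = 16583$)
$\left(-10231 + H\right) \left(27346 + W\right) = \left(-10231 + 6070\right) \left(27346 + 16583\right) = \left(-4161\right) 43929 = -182788569$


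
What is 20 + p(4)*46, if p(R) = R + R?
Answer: 388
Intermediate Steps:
p(R) = 2*R
20 + p(4)*46 = 20 + (2*4)*46 = 20 + 8*46 = 20 + 368 = 388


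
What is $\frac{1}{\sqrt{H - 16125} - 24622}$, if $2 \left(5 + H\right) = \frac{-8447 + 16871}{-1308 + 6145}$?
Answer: $- \frac{59548307}{1466237423253} - \frac{i \sqrt{377366284526}}{2932474846506} \approx -4.0613 \cdot 10^{-5} - 2.0948 \cdot 10^{-7} i$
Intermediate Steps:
$H = - \frac{19973}{4837}$ ($H = -5 + \frac{\left(-8447 + 16871\right) \frac{1}{-1308 + 6145}}{2} = -5 + \frac{8424 \cdot \frac{1}{4837}}{2} = -5 + \frac{1}{2} \cdot \frac{8424}{4837} = -5 + \frac{4212}{4837} = - \frac{19973}{4837} \approx -4.1292$)
$\frac{1}{\sqrt{H - 16125} - 24622} = \frac{1}{\sqrt{- \frac{19973}{4837} - 16125} - 24622} = \frac{1}{\sqrt{- \frac{78016598}{4837}} - 24622} = \frac{1}{\frac{i \sqrt{377366284526}}{4837} - 24622} = \frac{1}{-24622 + \frac{i \sqrt{377366284526}}{4837}}$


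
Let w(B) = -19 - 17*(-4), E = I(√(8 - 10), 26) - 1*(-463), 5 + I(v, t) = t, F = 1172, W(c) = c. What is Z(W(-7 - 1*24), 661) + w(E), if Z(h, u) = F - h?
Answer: 1252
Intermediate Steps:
I(v, t) = -5 + t
E = 484 (E = (-5 + 26) - 1*(-463) = 21 + 463 = 484)
Z(h, u) = 1172 - h
w(B) = 49 (w(B) = -19 + 68 = 49)
Z(W(-7 - 1*24), 661) + w(E) = (1172 - (-7 - 1*24)) + 49 = (1172 - (-7 - 24)) + 49 = (1172 - 1*(-31)) + 49 = (1172 + 31) + 49 = 1203 + 49 = 1252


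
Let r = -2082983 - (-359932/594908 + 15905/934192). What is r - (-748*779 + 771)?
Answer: -208556832507250407/138939573584 ≈ -1.5011e+6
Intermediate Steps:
r = -289408688106825271/138939573584 (r = -2082983 - (-359932*1/594908 + 15905*(1/934192)) = -2082983 - (-89983/148727 + 15905/934192) = -2082983 - 1*(-81695895801/138939573584) = -2082983 + 81695895801/138939573584 = -289408688106825271/138939573584 ≈ -2.0830e+6)
r - (-748*779 + 771) = -289408688106825271/138939573584 - (-748*779 + 771) = -289408688106825271/138939573584 - (-582692 + 771) = -289408688106825271/138939573584 - 1*(-581921) = -289408688106825271/138939573584 + 581921 = -208556832507250407/138939573584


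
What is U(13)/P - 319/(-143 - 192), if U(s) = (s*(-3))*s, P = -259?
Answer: 252466/86765 ≈ 2.9098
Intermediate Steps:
U(s) = -3*s² (U(s) = (-3*s)*s = -3*s²)
U(13)/P - 319/(-143 - 192) = -3*13²/(-259) - 319/(-143 - 192) = -3*169*(-1/259) - 319/(-335) = -507*(-1/259) - 319*(-1/335) = 507/259 + 319/335 = 252466/86765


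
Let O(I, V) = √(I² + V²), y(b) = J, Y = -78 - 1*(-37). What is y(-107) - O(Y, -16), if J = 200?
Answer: 200 - √1937 ≈ 155.99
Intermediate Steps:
Y = -41 (Y = -78 + 37 = -41)
y(b) = 200
y(-107) - O(Y, -16) = 200 - √((-41)² + (-16)²) = 200 - √(1681 + 256) = 200 - √1937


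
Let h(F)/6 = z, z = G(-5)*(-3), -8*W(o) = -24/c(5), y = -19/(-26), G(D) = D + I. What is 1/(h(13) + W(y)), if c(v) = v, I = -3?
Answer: 5/723 ≈ 0.0069156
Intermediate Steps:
G(D) = -3 + D (G(D) = D - 3 = -3 + D)
y = 19/26 (y = -19*(-1/26) = 19/26 ≈ 0.73077)
W(o) = ⅗ (W(o) = -(-3)/5 = -⅛*(-24/5) = ⅗)
z = 24 (z = (-3 - 5)*(-3) = -8*(-3) = 24)
h(F) = 144 (h(F) = 6*24 = 144)
1/(h(13) + W(y)) = 1/(144 + ⅗) = 1/(723/5) = 5/723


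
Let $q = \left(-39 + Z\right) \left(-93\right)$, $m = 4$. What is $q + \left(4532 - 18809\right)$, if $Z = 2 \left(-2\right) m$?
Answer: $-9162$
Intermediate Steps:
$Z = -16$ ($Z = 2 \left(-2\right) 4 = \left(-4\right) 4 = -16$)
$q = 5115$ ($q = \left(-39 - 16\right) \left(-93\right) = \left(-55\right) \left(-93\right) = 5115$)
$q + \left(4532 - 18809\right) = 5115 + \left(4532 - 18809\right) = 5115 - 14277 = -9162$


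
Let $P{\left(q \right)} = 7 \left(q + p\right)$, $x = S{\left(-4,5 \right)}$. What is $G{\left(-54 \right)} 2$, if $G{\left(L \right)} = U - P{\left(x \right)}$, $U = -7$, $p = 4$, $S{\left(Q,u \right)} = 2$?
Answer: $-98$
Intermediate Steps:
$x = 2$
$P{\left(q \right)} = 28 + 7 q$ ($P{\left(q \right)} = 7 \left(q + 4\right) = 7 \left(4 + q\right) = 28 + 7 q$)
$G{\left(L \right)} = -49$ ($G{\left(L \right)} = -7 - \left(28 + 7 \cdot 2\right) = -7 - \left(28 + 14\right) = -7 - 42 = -49$)
$G{\left(-54 \right)} 2 = \left(-49\right) 2 = -98$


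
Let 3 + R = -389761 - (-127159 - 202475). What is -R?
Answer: 60130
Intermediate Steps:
R = -60130 (R = -3 + (-389761 - (-127159 - 202475)) = -3 + (-389761 - 1*(-329634)) = -3 + (-389761 + 329634) = -3 - 60127 = -60130)
-R = -1*(-60130) = 60130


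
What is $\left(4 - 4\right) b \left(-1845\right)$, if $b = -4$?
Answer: $0$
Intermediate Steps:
$\left(4 - 4\right) b \left(-1845\right) = \left(4 - 4\right) \left(-4\right) \left(-1845\right) = 0 \left(-4\right) \left(-1845\right) = 0 \left(-1845\right) = 0$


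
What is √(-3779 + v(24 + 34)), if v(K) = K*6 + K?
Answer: I*√3373 ≈ 58.078*I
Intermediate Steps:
v(K) = 7*K (v(K) = 6*K + K = 7*K)
√(-3779 + v(24 + 34)) = √(-3779 + 7*(24 + 34)) = √(-3779 + 7*58) = √(-3779 + 406) = √(-3373) = I*√3373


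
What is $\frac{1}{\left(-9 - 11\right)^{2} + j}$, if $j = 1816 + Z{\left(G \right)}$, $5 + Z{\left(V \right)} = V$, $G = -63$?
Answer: $\frac{1}{2148} \approx 0.00046555$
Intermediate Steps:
$Z{\left(V \right)} = -5 + V$
$j = 1748$ ($j = 1816 - 68 = 1748$)
$\frac{1}{\left(-9 - 11\right)^{2} + j} = \frac{1}{\left(-9 - 11\right)^{2} + 1748} = \frac{1}{\left(-20\right)^{2} + 1748} = \frac{1}{400 + 1748} = \frac{1}{2148}$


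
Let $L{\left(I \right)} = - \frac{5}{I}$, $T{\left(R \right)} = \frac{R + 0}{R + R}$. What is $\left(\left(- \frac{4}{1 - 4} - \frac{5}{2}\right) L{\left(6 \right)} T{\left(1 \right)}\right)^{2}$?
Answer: $\frac{1225}{5184} \approx 0.2363$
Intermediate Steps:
$T{\left(R \right)} = \frac{1}{2}$ ($T{\left(R \right)} = \frac{R}{2 R} = R \frac{1}{2 R} = \frac{1}{2}$)
$\left(\left(- \frac{4}{1 - 4} - \frac{5}{2}\right) L{\left(6 \right)} T{\left(1 \right)}\right)^{2} = \left(\left(- \frac{4}{1 - 4} - \frac{5}{2}\right) \left(- \frac{5}{6}\right) \frac{1}{2}\right)^{2} = \left(\left(- \frac{4}{-3} - \frac{5}{2}\right) \left(\left(-5\right) \frac{1}{6}\right) \frac{1}{2}\right)^{2} = \left(\left(\left(-4\right) \left(- \frac{1}{3}\right) - \frac{5}{2}\right) \left(- \frac{5}{6}\right) \frac{1}{2}\right)^{2} = \left(\left(\frac{4}{3} - \frac{5}{2}\right) \left(- \frac{5}{6}\right) \frac{1}{2}\right)^{2} = \left(\left(- \frac{7}{6}\right) \left(- \frac{5}{6}\right) \frac{1}{2}\right)^{2} = \left(\frac{35}{36} \cdot \frac{1}{2}\right)^{2} = \left(\frac{35}{72}\right)^{2} = \frac{1225}{5184}$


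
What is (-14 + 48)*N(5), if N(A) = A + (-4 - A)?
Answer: -136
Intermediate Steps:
N(A) = -4
(-14 + 48)*N(5) = (-14 + 48)*(-4) = 34*(-4) = -136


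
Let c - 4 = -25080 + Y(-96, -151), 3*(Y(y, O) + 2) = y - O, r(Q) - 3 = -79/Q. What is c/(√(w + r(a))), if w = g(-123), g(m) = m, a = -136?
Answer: 150358*I*√552194/48723 ≈ 2293.2*I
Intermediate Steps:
r(Q) = 3 - 79/Q
w = -123
Y(y, O) = -2 - O/3 + y/3 (Y(y, O) = -2 + (y - O)/3 = -2 + (-O/3 + y/3) = -2 - O/3 + y/3)
c = -75179/3 (c = 4 + (-25080 + (-2 - ⅓*(-151) + (⅓)*(-96))) = 4 + (-25080 + (-2 + 151/3 - 32)) = 4 + (-25080 + 49/3) = 4 - 75191/3 = -75179/3 ≈ -25060.)
c/(√(w + r(a))) = -75179/(3*√(-123 + (3 - 79/(-136)))) = -75179/(3*√(-123 + (3 - 79*(-1/136)))) = -75179/(3*√(-123 + (3 + 79/136))) = -75179/(3*√(-123 + 487/136)) = -75179*(-2*I*√552194/16241)/3 = -(-150358)*I*√552194/48723 = 150358*I*√552194/48723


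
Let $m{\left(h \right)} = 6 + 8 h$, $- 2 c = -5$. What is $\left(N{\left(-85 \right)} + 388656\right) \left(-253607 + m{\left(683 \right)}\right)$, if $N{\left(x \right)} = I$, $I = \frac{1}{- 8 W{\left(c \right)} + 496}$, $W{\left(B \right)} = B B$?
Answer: $- \frac{43012210755049}{446} \approx -9.644 \cdot 10^{10}$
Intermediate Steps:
$c = \frac{5}{2}$ ($c = \left(- \frac{1}{2}\right) \left(-5\right) = \frac{5}{2} \approx 2.5$)
$W{\left(B \right)} = B^{2}$
$I = \frac{1}{446}$ ($I = \frac{1}{- 8 \left(\frac{5}{2}\right)^{2} + 496} = \frac{1}{\left(-8\right) \frac{25}{4} + 496} = \frac{1}{-50 + 496} = \frac{1}{446} \approx 0.0022422$)
$N{\left(x \right)} = \frac{1}{446}$
$\left(N{\left(-85 \right)} + 388656\right) \left(-253607 + m{\left(683 \right)}\right) = \left(\frac{1}{446} + 388656\right) \left(-253607 + \left(6 + 8 \cdot 683\right)\right) = \frac{173340577 \left(-253607 + \left(6 + 5464\right)\right)}{446} = \frac{173340577 \left(-253607 + 5470\right)}{446} = \frac{173340577}{446} \left(-248137\right) = - \frac{43012210755049}{446}$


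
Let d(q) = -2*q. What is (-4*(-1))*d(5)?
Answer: -40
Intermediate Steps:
(-4*(-1))*d(5) = (-4*(-1))*(-2*5) = 4*(-10) = -40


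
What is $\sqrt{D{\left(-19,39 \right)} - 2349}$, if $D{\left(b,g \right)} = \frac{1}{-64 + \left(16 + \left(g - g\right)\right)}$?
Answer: $\frac{i \sqrt{338259}}{12} \approx 48.467 i$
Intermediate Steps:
$D{\left(b,g \right)} = - \frac{1}{48}$ ($D{\left(b,g \right)} = \frac{1}{-64 + \left(16 + 0\right)} = \frac{1}{-64 + 16} = \frac{1}{-48} = - \frac{1}{48}$)
$\sqrt{D{\left(-19,39 \right)} - 2349} = \sqrt{- \frac{1}{48} - 2349} = \sqrt{- \frac{112753}{48}} = \frac{i \sqrt{338259}}{12}$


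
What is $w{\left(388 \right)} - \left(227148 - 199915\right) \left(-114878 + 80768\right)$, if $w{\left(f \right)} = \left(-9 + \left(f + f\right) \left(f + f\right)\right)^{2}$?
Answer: $363534013519$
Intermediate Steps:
$w{\left(f \right)} = \left(-9 + 4 f^{2}\right)^{2}$ ($w{\left(f \right)} = \left(-9 + 2 f 2 f\right)^{2} = \left(-9 + 4 f^{2}\right)^{2}$)
$w{\left(388 \right)} - \left(227148 - 199915\right) \left(-114878 + 80768\right) = \left(-9 + 4 \cdot 388^{2}\right)^{2} - \left(227148 - 199915\right) \left(-114878 + 80768\right) = \left(-9 + 4 \cdot 150544\right)^{2} - 27233 \left(-34110\right) = \left(-9 + 602176\right)^{2} - -928917630 = 602167^{2} + 928917630 = 362605095889 + 928917630 = 363534013519$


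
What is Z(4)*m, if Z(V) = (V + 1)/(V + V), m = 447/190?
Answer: 447/304 ≈ 1.4704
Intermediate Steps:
m = 447/190 (m = 447*(1/190) = 447/190 ≈ 2.3526)
Z(V) = (1 + V)/(2*V) (Z(V) = (1 + V)/((2*V)) = (1 + V)*(1/(2*V)) = (1 + V)/(2*V))
Z(4)*m = ((1/2)*(1 + 4)/4)*(447/190) = ((1/2)*(1/4)*5)*(447/190) = (5/8)*(447/190) = 447/304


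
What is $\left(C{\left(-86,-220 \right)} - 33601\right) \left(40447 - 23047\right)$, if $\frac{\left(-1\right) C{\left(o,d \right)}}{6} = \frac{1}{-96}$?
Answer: $- \frac{1169312625}{2} \approx -5.8466 \cdot 10^{8}$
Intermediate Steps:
$C{\left(o,d \right)} = \frac{1}{16}$ ($C{\left(o,d \right)} = - \frac{6}{-96} = \left(-6\right) \left(- \frac{1}{96}\right) = \frac{1}{16}$)
$\left(C{\left(-86,-220 \right)} - 33601\right) \left(40447 - 23047\right) = \left(\frac{1}{16} - 33601\right) \left(40447 - 23047\right) = - \frac{537615 \left(40447 - 23047\right)}{16} = \left(- \frac{537615}{16}\right) 17400 = - \frac{1169312625}{2}$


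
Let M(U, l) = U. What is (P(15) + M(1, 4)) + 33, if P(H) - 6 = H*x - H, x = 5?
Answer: 100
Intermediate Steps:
P(H) = 6 + 4*H (P(H) = 6 + (H*5 - H) = 6 + (5*H - H) = 6 + 4*H)
(P(15) + M(1, 4)) + 33 = ((6 + 4*15) + 1) + 33 = ((6 + 60) + 1) + 33 = (66 + 1) + 33 = 67 + 33 = 100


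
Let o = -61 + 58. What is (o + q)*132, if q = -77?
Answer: -10560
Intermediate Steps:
o = -3
(o + q)*132 = (-3 - 77)*132 = -80*132 = -10560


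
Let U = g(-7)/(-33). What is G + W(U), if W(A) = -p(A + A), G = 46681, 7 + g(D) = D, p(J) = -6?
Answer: 46687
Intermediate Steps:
g(D) = -7 + D
U = 14/33 (U = (-7 - 7)/(-33) = -14*(-1/33) = 14/33 ≈ 0.42424)
W(A) = 6 (W(A) = -1*(-6) = 6)
G + W(U) = 46681 + 6 = 46687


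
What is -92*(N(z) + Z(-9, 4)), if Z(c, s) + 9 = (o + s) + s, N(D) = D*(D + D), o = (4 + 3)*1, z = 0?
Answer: -552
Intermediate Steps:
o = 7 (o = 7*1 = 7)
N(D) = 2*D² (N(D) = D*(2*D) = 2*D²)
Z(c, s) = -2 + 2*s (Z(c, s) = -9 + ((7 + s) + s) = -9 + (7 + 2*s) = -2 + 2*s)
-92*(N(z) + Z(-9, 4)) = -92*(2*0² + (-2 + 2*4)) = -92*(2*0 + (-2 + 8)) = -92*(0 + 6) = -92*6 = -552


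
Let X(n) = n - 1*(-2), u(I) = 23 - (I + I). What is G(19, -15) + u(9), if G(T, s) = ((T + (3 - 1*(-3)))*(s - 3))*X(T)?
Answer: -9445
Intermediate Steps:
u(I) = 23 - 2*I
X(n) = 2 + n (X(n) = n + 2 = 2 + n)
G(T, s) = (-3 + s)*(2 + T)*(6 + T) (G(T, s) = ((T + (3 - 1*(-3)))*(s - 3))*(2 + T) = ((T + (3 + 3))*(-3 + s))*(2 + T) = ((T + 6)*(-3 + s))*(2 + T) = ((6 + T)*(-3 + s))*(2 + T) = ((-3 + s)*(6 + T))*(2 + T) = (-3 + s)*(2 + T)*(6 + T))
G(19, -15) + u(9) = (2 + 19)*(-18 - 3*19 + 6*(-15) + 19*(-15)) + (23 - 2*9) = 21*(-18 - 57 - 90 - 285) + (23 - 18) = 21*(-450) + 5 = -9450 + 5 = -9445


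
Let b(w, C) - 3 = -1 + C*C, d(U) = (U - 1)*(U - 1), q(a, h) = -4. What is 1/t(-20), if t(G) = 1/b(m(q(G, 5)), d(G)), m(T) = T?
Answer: 194483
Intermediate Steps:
d(U) = (-1 + U)² (d(U) = (-1 + U)*(-1 + U) = (-1 + U)²)
b(w, C) = 2 + C² (b(w, C) = 3 + (-1 + C*C) = 3 + (-1 + C²) = 2 + C²)
t(G) = 1/(2 + (-1 + G)⁴) (t(G) = 1/(2 + ((-1 + G)²)²) = 1/(2 + (-1 + G)⁴))
1/t(-20) = 1/(1/(2 + (-1 - 20)⁴)) = 1/(1/(2 + (-21)⁴)) = 1/(1/(2 + 194481)) = 1/(1/194483) = 194483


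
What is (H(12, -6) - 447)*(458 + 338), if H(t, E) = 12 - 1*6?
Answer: -351036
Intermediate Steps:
H(t, E) = 6 (H(t, E) = 12 - 6 = 6)
(H(12, -6) - 447)*(458 + 338) = (6 - 447)*(458 + 338) = -441*796 = -351036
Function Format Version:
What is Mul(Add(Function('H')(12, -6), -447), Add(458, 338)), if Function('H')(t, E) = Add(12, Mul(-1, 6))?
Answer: -351036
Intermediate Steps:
Function('H')(t, E) = 6 (Function('H')(t, E) = Add(12, -6) = 6)
Mul(Add(Function('H')(12, -6), -447), Add(458, 338)) = Mul(Add(6, -447), Add(458, 338)) = Mul(-441, 796) = -351036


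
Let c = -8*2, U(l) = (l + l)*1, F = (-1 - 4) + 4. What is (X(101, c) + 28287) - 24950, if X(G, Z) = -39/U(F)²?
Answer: 13309/4 ≈ 3327.3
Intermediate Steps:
F = -1 (F = -5 + 4 = -1)
U(l) = 2*l (U(l) = (2*l)*1 = 2*l)
c = -16
X(G, Z) = -39/4 (X(G, Z) = -39/((2*(-1))²) = -39/((-2)²) = -39/4)
(X(101, c) + 28287) - 24950 = (-39/4 + 28287) - 24950 = 113109/4 - 24950 = 13309/4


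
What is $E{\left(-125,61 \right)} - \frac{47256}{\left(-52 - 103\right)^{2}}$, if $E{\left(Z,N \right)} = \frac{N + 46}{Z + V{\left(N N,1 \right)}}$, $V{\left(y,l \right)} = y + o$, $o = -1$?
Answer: $- \frac{33462929}{17273975} \approx -1.9372$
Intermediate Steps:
$V{\left(y,l \right)} = -1 + y$ ($V{\left(y,l \right)} = y - 1 = -1 + y$)
$E{\left(Z,N \right)} = \frac{46 + N}{-1 + Z + N^{2}}$ ($E{\left(Z,N \right)} = \frac{N + 46}{Z + \left(-1 + N N\right)} = \frac{46 + N}{Z + \left(-1 + N^{2}\right)} = \frac{46 + N}{-1 + Z + N^{2}}$)
$E{\left(-125,61 \right)} - \frac{47256}{\left(-52 - 103\right)^{2}} = \frac{46 + 61}{-1 - 125 + 61^{2}} - \frac{47256}{\left(-52 - 103\right)^{2}} = \frac{1}{-1 - 125 + 3721} \cdot 107 - \frac{47256}{\left(-155\right)^{2}} = \frac{1}{3595} \cdot 107 - \frac{47256}{24025} = \frac{107}{3595} - \frac{47256}{24025} = - \frac{33462929}{17273975}$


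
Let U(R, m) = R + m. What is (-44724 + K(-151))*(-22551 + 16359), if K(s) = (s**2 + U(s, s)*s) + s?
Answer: -145685376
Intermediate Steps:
K(s) = s + 3*s**2 (K(s) = (s**2 + (s + s)*s) + s = (s**2 + (2*s)*s) + s = (s**2 + 2*s**2) + s = 3*s**2 + s = s + 3*s**2)
(-44724 + K(-151))*(-22551 + 16359) = (-44724 - 151*(1 + 3*(-151)))*(-22551 + 16359) = (-44724 - 151*(1 - 453))*(-6192) = (-44724 - 151*(-452))*(-6192) = (-44724 + 68252)*(-6192) = 23528*(-6192) = -145685376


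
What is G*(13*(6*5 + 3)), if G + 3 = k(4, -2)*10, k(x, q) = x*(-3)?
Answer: -52767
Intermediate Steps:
k(x, q) = -3*x
G = -123 (G = -3 - 3*4*10 = -3 - 12*10 = -3 - 120 = -123)
G*(13*(6*5 + 3)) = -1599*(6*5 + 3) = -1599*(30 + 3) = -1599*33 = -123*429 = -52767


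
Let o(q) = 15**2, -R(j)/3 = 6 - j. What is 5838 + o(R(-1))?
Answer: 6063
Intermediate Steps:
R(j) = -18 + 3*j (R(j) = -3*(6 - j) = -18 + 3*j)
o(q) = 225
5838 + o(R(-1)) = 5838 + 225 = 6063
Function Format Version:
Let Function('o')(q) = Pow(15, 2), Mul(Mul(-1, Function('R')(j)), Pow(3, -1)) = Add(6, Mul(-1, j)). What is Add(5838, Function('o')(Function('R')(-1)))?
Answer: 6063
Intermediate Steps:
Function('R')(j) = Add(-18, Mul(3, j)) (Function('R')(j) = Mul(-3, Add(6, Mul(-1, j))) = Add(-18, Mul(3, j)))
Function('o')(q) = 225
Add(5838, Function('o')(Function('R')(-1))) = Add(5838, 225) = 6063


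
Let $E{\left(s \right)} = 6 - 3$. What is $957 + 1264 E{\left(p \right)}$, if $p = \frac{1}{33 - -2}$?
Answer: $4749$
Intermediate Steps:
$p = \frac{1}{35}$ ($p = \frac{1}{33 + \left(4 - 2\right)} = \frac{1}{33 + 2} = \frac{1}{35} \approx 0.028571$)
$E{\left(s \right)} = 3$
$957 + 1264 E{\left(p \right)} = 957 + 1264 \cdot 3 = 957 + 3792 = 4749$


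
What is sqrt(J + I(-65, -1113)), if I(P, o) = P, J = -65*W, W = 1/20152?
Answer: I*sqrt(6599502910)/10076 ≈ 8.0625*I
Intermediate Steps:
W = 1/20152 ≈ 4.9623e-5
J = -65/20152 (J = -65*1/20152 = -65/20152 ≈ -0.0032255)
sqrt(J + I(-65, -1113)) = sqrt(-65/20152 - 65) = sqrt(-1309945/20152) = I*sqrt(6599502910)/10076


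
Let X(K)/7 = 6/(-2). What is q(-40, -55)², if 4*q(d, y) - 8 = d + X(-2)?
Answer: 2809/16 ≈ 175.56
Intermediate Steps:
X(K) = -21 (X(K) = 7*(6/(-2)) = 7*(6*(-½)) = 7*(-3) = -21)
q(d, y) = -13/4 + d/4 (q(d, y) = 2 + (d - 21)/4 = 2 + (-21 + d)/4 = 2 + (-21/4 + d/4) = -13/4 + d/4)
q(-40, -55)² = (-13/4 + (¼)*(-40))² = (-13/4 - 10)² = (-53/4)² = 2809/16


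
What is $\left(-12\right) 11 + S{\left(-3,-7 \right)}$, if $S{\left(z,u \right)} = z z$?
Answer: $-123$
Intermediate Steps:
$S{\left(z,u \right)} = z^{2}$
$\left(-12\right) 11 + S{\left(-3,-7 \right)} = \left(-12\right) 11 + \left(-3\right)^{2} = -132 + 9 = -123$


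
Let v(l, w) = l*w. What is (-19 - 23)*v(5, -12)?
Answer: 2520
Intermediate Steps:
(-19 - 23)*v(5, -12) = (-19 - 23)*(5*(-12)) = -42*(-60) = 2520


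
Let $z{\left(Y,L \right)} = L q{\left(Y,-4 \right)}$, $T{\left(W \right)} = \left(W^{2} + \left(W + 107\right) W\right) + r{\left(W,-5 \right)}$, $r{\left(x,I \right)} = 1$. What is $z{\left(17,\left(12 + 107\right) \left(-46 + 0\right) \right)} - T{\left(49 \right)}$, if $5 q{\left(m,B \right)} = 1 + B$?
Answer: $- \frac{33808}{5} \approx -6761.6$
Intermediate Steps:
$q{\left(m,B \right)} = \frac{1}{5} + \frac{B}{5}$ ($q{\left(m,B \right)} = \frac{1 + B}{5} = \frac{1}{5} + \frac{B}{5}$)
$T{\left(W \right)} = 1 + W^{2} + W \left(107 + W\right)$ ($T{\left(W \right)} = \left(W^{2} + \left(W + 107\right) W\right) + 1 = \left(W^{2} + \left(107 + W\right) W\right) + 1 = \left(W^{2} + W \left(107 + W\right)\right) + 1 = 1 + W^{2} + W \left(107 + W\right)$)
$z{\left(Y,L \right)} = - \frac{3 L}{5}$ ($z{\left(Y,L \right)} = L \left(\frac{1}{5} + \frac{1}{5} \left(-4\right)\right) = L \left(\frac{1}{5} - \frac{4}{5}\right) = L \left(- \frac{3}{5}\right) = - \frac{3 L}{5}$)
$z{\left(17,\left(12 + 107\right) \left(-46 + 0\right) \right)} - T{\left(49 \right)} = - \frac{3 \left(12 + 107\right) \left(-46 + 0\right)}{5} - \left(1 + 2 \cdot 49^{2} + 107 \cdot 49\right) = - \frac{3 \cdot 119 \left(-46\right)}{5} - \left(1 + 2 \cdot 2401 + 5243\right) = \left(- \frac{3}{5}\right) \left(-5474\right) - \left(1 + 4802 + 5243\right) = \frac{16422}{5} - 10046 = - \frac{33808}{5}$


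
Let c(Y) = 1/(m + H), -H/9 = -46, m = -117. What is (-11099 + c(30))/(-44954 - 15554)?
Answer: 1648201/8985438 ≈ 0.18343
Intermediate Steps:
H = 414 (H = -9*(-46) = 414)
c(Y) = 1/297 (c(Y) = 1/(-117 + 414) = 1/297)
(-11099 + c(30))/(-44954 - 15554) = (-11099 + 1/297)/(-44954 - 15554) = -3296402/297/(-60508) = -3296402/297*(-1/60508) = 1648201/8985438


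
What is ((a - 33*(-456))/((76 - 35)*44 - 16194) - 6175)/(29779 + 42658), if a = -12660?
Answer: -44430319/521184215 ≈ -0.085249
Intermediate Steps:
((a - 33*(-456))/((76 - 35)*44 - 16194) - 6175)/(29779 + 42658) = ((-12660 - 33*(-456))/((76 - 35)*44 - 16194) - 6175)/(29779 + 42658) = ((-12660 + 15048)/(41*44 - 16194) - 6175)/72437 = (2388/(1804 - 16194) - 6175)*(1/72437) = (2388/(-14390) - 6175)*(1/72437) = (2388*(-1/14390) - 6175)*(1/72437) = (-1194/7195 - 6175)*(1/72437) = -44430319/7195*1/72437 = -44430319/521184215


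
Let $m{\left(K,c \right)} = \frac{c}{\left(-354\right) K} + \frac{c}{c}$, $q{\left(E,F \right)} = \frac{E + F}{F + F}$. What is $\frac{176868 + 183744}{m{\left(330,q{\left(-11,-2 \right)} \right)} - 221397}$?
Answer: $- \frac{168506775360}{103453922893} \approx -1.6288$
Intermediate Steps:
$q{\left(E,F \right)} = \frac{E + F}{2 F}$
$m{\left(K,c \right)} = 1 - \frac{c}{354 K}$ ($m{\left(K,c \right)} = c \left(- \frac{1}{354 K}\right) + 1 = - \frac{c}{354 K} + 1 = 1 - \frac{c}{354 K}$)
$\frac{176868 + 183744}{m{\left(330,q{\left(-11,-2 \right)} \right)} - 221397} = \frac{176868 + 183744}{\frac{330 - \frac{\frac{1}{2} \frac{1}{-2} \left(-11 - 2\right)}{354}}{330} - 221397} = \frac{360612}{\frac{330 - \frac{\frac{1}{2} \left(- \frac{1}{2}\right) \left(-13\right)}{354}}{330} - 221397} = \frac{360612}{\frac{330 - \frac{13}{1416}}{330} - 221397} = \frac{360612}{\frac{1}{330} \cdot \frac{467267}{1416} - 221397} = \frac{360612}{\frac{467267}{467280} - 221397} = \frac{360612}{- \frac{103453922893}{467280}} = 360612 \left(- \frac{467280}{103453922893}\right) = - \frac{168506775360}{103453922893}$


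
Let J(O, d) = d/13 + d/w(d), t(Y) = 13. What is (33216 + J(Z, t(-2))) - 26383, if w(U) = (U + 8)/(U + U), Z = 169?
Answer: 143852/21 ≈ 6850.1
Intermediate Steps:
w(U) = (8 + U)/(2*U) (w(U) = (8 + U)/((2*U)) = (8 + U)*(1/(2*U)) = (8 + U)/(2*U))
J(O, d) = d/13 + 2*d²/(8 + d) (J(O, d) = d/13 + d/(((8 + d)/(2*d))) = d*(1/13) + d*(2*d/(8 + d)) = d/13 + 2*d²/(8 + d))
(33216 + J(Z, t(-2))) - 26383 = (33216 + (1/13)*13*(8 + 27*13)/(8 + 13)) - 26383 = (33216 + (1/13)*13*(8 + 351)/21) - 26383 = (33216 + (1/13)*13*(1/21)*359) - 26383 = (33216 + 359/21) - 26383 = 697895/21 - 26383 = 143852/21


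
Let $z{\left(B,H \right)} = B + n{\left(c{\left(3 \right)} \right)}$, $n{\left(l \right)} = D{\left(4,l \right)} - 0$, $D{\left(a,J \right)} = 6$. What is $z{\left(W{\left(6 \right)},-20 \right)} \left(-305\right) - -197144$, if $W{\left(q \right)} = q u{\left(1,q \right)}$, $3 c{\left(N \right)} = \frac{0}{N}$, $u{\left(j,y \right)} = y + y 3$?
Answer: $151394$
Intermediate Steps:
$u{\left(j,y \right)} = 4 y$ ($u{\left(j,y \right)} = y + 3 y = 4 y$)
$c{\left(N \right)} = 0$ ($c{\left(N \right)} = \frac{0 \frac{1}{N}}{3} = \frac{1}{3} \cdot 0 = 0$)
$n{\left(l \right)} = 6$ ($n{\left(l \right)} = 6 - 0 = 6 + 0 = 6$)
$W{\left(q \right)} = 4 q^{2}$ ($W{\left(q \right)} = q 4 q = 4 q^{2}$)
$z{\left(B,H \right)} = 6 + B$ ($z{\left(B,H \right)} = B + 6 = 6 + B$)
$z{\left(W{\left(6 \right)},-20 \right)} \left(-305\right) - -197144 = \left(6 + 4 \cdot 6^{2}\right) \left(-305\right) - -197144 = \left(6 + 4 \cdot 36\right) \left(-305\right) + 197144 = \left(6 + 144\right) \left(-305\right) + 197144 = 150 \left(-305\right) + 197144 = -45750 + 197144 = 151394$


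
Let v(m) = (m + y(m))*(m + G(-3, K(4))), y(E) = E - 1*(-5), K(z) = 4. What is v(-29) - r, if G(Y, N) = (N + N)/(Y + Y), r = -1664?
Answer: 9815/3 ≈ 3271.7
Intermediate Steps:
G(Y, N) = N/Y (G(Y, N) = (2*N)/((2*Y)) = (2*N)*(1/(2*Y)) = N/Y)
y(E) = 5 + E (y(E) = E + 5 = 5 + E)
v(m) = (5 + 2*m)*(-4/3 + m) (v(m) = (m + (5 + m))*(m + 4/(-3)) = (5 + 2*m)*(m + 4*(-⅓)) = (5 + 2*m)*(m - 4/3) = (5 + 2*m)*(-4/3 + m))
v(-29) - r = (-20/3 + 2*(-29)² + (7/3)*(-29)) - 1*(-1664) = (-20/3 + 2*841 - 203/3) + 1664 = (-20/3 + 1682 - 203/3) + 1664 = 4823/3 + 1664 = 9815/3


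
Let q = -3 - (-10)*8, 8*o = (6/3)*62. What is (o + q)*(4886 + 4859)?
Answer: 1802825/2 ≈ 9.0141e+5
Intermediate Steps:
o = 31/2 (o = ((6/3)*62)/8 = ((6*(⅓))*62)/8 = (2*62)/8 = (⅛)*124 = 31/2 ≈ 15.500)
q = 77 (q = -3 - 2*(-40) = -3 + 80 = 77)
(o + q)*(4886 + 4859) = (31/2 + 77)*(4886 + 4859) = (185/2)*9745 = 1802825/2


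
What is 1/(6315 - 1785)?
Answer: 1/4530 ≈ 0.00022075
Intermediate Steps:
1/(6315 - 1785) = 1/4530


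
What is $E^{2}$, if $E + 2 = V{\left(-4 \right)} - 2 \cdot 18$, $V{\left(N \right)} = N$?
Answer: $1764$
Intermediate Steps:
$E = -42$ ($E = -2 - \left(4 + 2 \cdot 18\right) = -2 - 40 = -42$)
$E^{2} = \left(-42\right)^{2} = 1764$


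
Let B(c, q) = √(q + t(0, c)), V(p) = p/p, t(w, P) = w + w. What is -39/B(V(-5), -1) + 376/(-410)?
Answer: -188/205 + 39*I ≈ -0.91707 + 39.0*I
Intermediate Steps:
t(w, P) = 2*w
V(p) = 1
B(c, q) = √q (B(c, q) = √(q + 2*0) = √(q + 0) = √q)
-39/B(V(-5), -1) + 376/(-410) = -39*(-I) + 376/(-410) = -39*(-I) + 376*(-1/410) = -(-39)*I - 188/205 = 39*I - 188/205 = -188/205 + 39*I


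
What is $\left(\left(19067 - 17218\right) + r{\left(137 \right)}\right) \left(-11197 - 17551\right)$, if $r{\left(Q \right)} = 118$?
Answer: $-56547316$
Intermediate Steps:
$\left(\left(19067 - 17218\right) + r{\left(137 \right)}\right) \left(-11197 - 17551\right) = \left(\left(19067 - 17218\right) + 118\right) \left(-11197 - 17551\right) = \left(1849 + 118\right) \left(-28748\right) = 1967 \left(-28748\right) = -56547316$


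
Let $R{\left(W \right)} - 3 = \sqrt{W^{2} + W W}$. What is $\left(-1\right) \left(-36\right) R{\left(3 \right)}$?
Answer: $108 + 108 \sqrt{2} \approx 260.73$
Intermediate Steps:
$R{\left(W \right)} = 3 + \sqrt{2} \sqrt{W^{2}}$ ($R{\left(W \right)} = 3 + \sqrt{W^{2} + W W} = 3 + \sqrt{W^{2} + W^{2}} = 3 + \sqrt{2 W^{2}} = 3 + \sqrt{2} \sqrt{W^{2}}$)
$\left(-1\right) \left(-36\right) R{\left(3 \right)} = \left(-1\right) \left(-36\right) \left(3 + \sqrt{2} \sqrt{3^{2}}\right) = 36 \left(3 + \sqrt{2} \sqrt{9}\right) = 36 \left(3 + \sqrt{2} \cdot 3\right) = 36 \left(3 + 3 \sqrt{2}\right) = 108 + 108 \sqrt{2}$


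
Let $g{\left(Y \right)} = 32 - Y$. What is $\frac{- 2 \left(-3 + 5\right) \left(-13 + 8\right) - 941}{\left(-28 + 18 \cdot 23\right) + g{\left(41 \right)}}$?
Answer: $- \frac{921}{377} \approx -2.443$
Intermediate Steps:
$\frac{- 2 \left(-3 + 5\right) \left(-13 + 8\right) - 941}{\left(-28 + 18 \cdot 23\right) + g{\left(41 \right)}} = \frac{- 2 \left(-3 + 5\right) \left(-13 + 8\right) - 941}{\left(-28 + 18 \cdot 23\right) + \left(32 - 41\right)} = \frac{\left(-2\right) 2 \left(-5\right) - 941}{\left(-28 + 414\right) + \left(32 - 41\right)} = \frac{\left(-4\right) \left(-5\right) - 941}{386 - 9} = \frac{20 - 941}{377} = \left(-921\right) \frac{1}{377} = - \frac{921}{377}$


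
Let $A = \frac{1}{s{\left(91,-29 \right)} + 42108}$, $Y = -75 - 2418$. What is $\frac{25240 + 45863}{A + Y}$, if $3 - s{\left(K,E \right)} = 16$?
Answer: $- \frac{2993080785}{104942834} \approx -28.521$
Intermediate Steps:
$s{\left(K,E \right)} = -13$ ($s{\left(K,E \right)} = 3 - 16 = -13$)
$Y = -2493$ ($Y = -75 - 2418 = -2493$)
$A = \frac{1}{42095}$ ($A = \frac{1}{-13 + 42108} = \frac{1}{42095} \approx 2.3756 \cdot 10^{-5}$)
$\frac{25240 + 45863}{A + Y} = \frac{25240 + 45863}{\frac{1}{42095} - 2493} = \frac{71103}{- \frac{104942834}{42095}} = 71103 \left(- \frac{42095}{104942834}\right) = - \frac{2993080785}{104942834}$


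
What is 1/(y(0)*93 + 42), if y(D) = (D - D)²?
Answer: 1/42 ≈ 0.023810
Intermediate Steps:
y(D) = 0 (y(D) = 0² = 0)
1/(y(0)*93 + 42) = 1/(0*93 + 42) = 1/(0 + 42) = 1/42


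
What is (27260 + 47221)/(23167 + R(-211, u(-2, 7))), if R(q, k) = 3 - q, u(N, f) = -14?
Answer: 74481/23381 ≈ 3.1855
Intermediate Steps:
(27260 + 47221)/(23167 + R(-211, u(-2, 7))) = (27260 + 47221)/(23167 + (3 - 1*(-211))) = 74481/(23167 + (3 + 211)) = 74481/(23167 + 214) = 74481/23381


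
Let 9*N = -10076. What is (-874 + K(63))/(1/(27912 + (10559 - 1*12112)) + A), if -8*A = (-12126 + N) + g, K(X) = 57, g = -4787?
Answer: -1550541816/4277881259 ≈ -0.36246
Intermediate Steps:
N = -10076/9 (N = (1/9)*(-10076) = -10076/9 ≈ -1119.6)
A = 162293/72 (A = -((-12126 - 10076/9) - 4787)/8 = -(-119210/9 - 4787)/8 = -1/8*(-162293/9) = 162293/72 ≈ 2254.1)
(-874 + K(63))/(1/(27912 + (10559 - 1*12112)) + A) = (-874 + 57)/(1/(27912 + (10559 - 1*12112)) + 162293/72) = -817/(1/(27912 + (10559 - 12112)) + 162293/72) = -817/(1/(27912 - 1553) + 162293/72) = -817/(1/26359 + 162293/72) = -817/4277881259/1897848 = -817*1897848/4277881259 = -1550541816/4277881259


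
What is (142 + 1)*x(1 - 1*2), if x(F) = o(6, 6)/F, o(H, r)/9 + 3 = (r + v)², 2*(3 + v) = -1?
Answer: -16731/4 ≈ -4182.8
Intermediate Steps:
v = -7/2 (v = -3 + (½)*(-1) = -3 - ½ = -7/2 ≈ -3.5000)
o(H, r) = -27 + 9*(-7/2 + r)² (o(H, r) = -27 + 9*(r - 7/2)² = -27 + 9*(-7/2 + r)²)
x(F) = 117/(4*F) (x(F) = (-27 + 9*(-7 + 2*6)²/4)/F = (-27 + 9*(-7 + 12)²/4)/F = (-27 + (9/4)*5²)/F = (-27 + (9/4)*25)/F = (-27 + 225/4)/F = 117/(4*F))
(142 + 1)*x(1 - 1*2) = (142 + 1)*(117/(4*(1 - 1*2))) = 143*(117/(4*(1 - 2))) = 143*((117/4)/(-1)) = 143*((117/4)*(-1)) = 143*(-117/4) = -16731/4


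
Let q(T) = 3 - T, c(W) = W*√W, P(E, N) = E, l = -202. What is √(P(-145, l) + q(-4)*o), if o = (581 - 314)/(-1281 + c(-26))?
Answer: √(-145 + 1869/(-1281 - 26*I*√26)) ≈ 0.00617 + 12.101*I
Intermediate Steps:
c(W) = W^(3/2)
o = 267/(-1281 - 26*I*√26) (o = (581 - 314)/(-1281 + (-26)^(3/2)) = 267/(-1281 - 26*I*√26) ≈ -0.20622 + 0.021343*I)
√(P(-145, l) + q(-4)*o) = √(-145 + (3 - 1*(-4))*(-342027/1658537 + 6942*I*√26/1658537)) = √(-145 + (3 + 4)*(-342027/1658537 + 6942*I*√26/1658537)) = √(-145 + 7*(-342027/1658537 + 6942*I*√26/1658537)) = √(-145 + (-2394189/1658537 + 48594*I*√26/1658537)) = √(-242882054/1658537 + 48594*I*√26/1658537)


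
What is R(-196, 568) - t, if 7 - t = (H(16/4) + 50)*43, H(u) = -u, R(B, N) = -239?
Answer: 1732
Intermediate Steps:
t = -1971 (t = 7 - (-16/4 + 50)*43 = 7 - (-1*4 + 50)*43 = 7 - (-4 + 50)*43 = 7 - 46*43 = 7 - 1*1978 = 7 - 1978 = -1971)
R(-196, 568) - t = -239 - 1*(-1971) = -239 + 1971 = 1732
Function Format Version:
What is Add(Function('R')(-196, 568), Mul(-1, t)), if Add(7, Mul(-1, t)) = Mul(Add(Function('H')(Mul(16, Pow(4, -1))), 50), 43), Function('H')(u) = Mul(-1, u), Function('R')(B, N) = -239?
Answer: 1732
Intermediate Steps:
t = -1971 (t = Add(7, Mul(-1, Mul(Add(Mul(-1, Mul(16, Pow(4, -1))), 50), 43))) = Add(7, Mul(-1, Mul(Add(Mul(-1, Mul(16, Rational(1, 4))), 50), 43))) = Add(7, Mul(-1, Mul(Add(Mul(-1, 4), 50), 43))) = Add(7, Mul(-1, Mul(Add(-4, 50), 43))) = Add(7, Mul(-1, Mul(46, 43))) = Add(7, Mul(-1, 1978)) = Add(7, -1978) = -1971)
Add(Function('R')(-196, 568), Mul(-1, t)) = Add(-239, Mul(-1, -1971)) = Add(-239, 1971) = 1732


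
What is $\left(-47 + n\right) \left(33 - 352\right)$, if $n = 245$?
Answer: $-63162$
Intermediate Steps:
$\left(-47 + n\right) \left(33 - 352\right) = \left(-47 + 245\right) \left(33 - 352\right) = 198 \left(-319\right) = -63162$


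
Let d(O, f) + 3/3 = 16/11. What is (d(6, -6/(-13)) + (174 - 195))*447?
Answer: -101022/11 ≈ -9183.8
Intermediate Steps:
d(O, f) = 5/11 (d(O, f) = -1 + 16/11 = 5/11)
(d(6, -6/(-13)) + (174 - 195))*447 = (5/11 + (174 - 195))*447 = (5/11 - 21)*447 = -226/11*447 = -101022/11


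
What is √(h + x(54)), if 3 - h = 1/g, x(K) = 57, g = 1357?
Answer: √110485583/1357 ≈ 7.7459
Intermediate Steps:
h = 4070/1357 (h = 3 - 1/1357 = 4070/1357 ≈ 2.9993)
√(h + x(54)) = √(4070/1357 + 57) = √(81419/1357) = √110485583/1357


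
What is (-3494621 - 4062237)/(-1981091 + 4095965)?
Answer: -3778429/1057437 ≈ -3.5732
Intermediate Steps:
(-3494621 - 4062237)/(-1981091 + 4095965) = -7556858/2114874 = -7556858*1/2114874 = -3778429/1057437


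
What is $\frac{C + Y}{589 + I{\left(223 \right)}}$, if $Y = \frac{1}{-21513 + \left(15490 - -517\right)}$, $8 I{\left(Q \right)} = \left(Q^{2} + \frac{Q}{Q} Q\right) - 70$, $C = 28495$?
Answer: $\frac{104595646}{25049547} \approx 4.1756$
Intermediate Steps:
$I{\left(Q \right)} = - \frac{35}{4} + \frac{Q}{8} + \frac{Q^{2}}{8}$ ($I{\left(Q \right)} = \frac{\left(Q^{2} + \frac{Q}{Q} Q\right) - 70}{8} = \frac{\left(Q^{2} + 1 Q\right) - 70}{8} = \frac{\left(Q^{2} + Q\right) - 70}{8} = \frac{\left(Q + Q^{2}\right) - 70}{8} = \frac{-70 + Q + Q^{2}}{8} = - \frac{35}{4} + \frac{Q}{8} + \frac{Q^{2}}{8}$)
$Y = - \frac{1}{5506}$ ($Y = \frac{1}{-21513 + \left(15490 + 517\right)} = \frac{1}{-21513 + 16007} = \frac{1}{-5506} = - \frac{1}{5506} \approx -0.00018162$)
$\frac{C + Y}{589 + I{\left(223 \right)}} = \frac{28495 - \frac{1}{5506}}{589 + \left(- \frac{35}{4} + \frac{1}{8} \cdot 223 + \frac{223^{2}}{8}\right)} = \frac{156893469}{5506 \left(589 + \left(- \frac{35}{4} + \frac{223}{8} + \frac{1}{8} \cdot 49729\right)\right)} = \frac{156893469}{5506 \left(589 + \left(- \frac{35}{4} + \frac{223}{8} + \frac{49729}{8}\right)\right)} = \frac{156893469}{5506 \left(589 + \frac{24941}{4}\right)} = \frac{156893469}{5506 \cdot \frac{27297}{4}} = \frac{156893469}{5506} \cdot \frac{4}{27297} = \frac{104595646}{25049547}$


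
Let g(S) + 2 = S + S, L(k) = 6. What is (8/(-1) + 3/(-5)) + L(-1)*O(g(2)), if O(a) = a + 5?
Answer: 167/5 ≈ 33.400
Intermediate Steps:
g(S) = -2 + 2*S (g(S) = -2 + (S + S) = -2 + 2*S)
O(a) = 5 + a
(8/(-1) + 3/(-5)) + L(-1)*O(g(2)) = (8/(-1) + 3/(-5)) + 6*(5 + (-2 + 2*2)) = (8*(-1) + 3*(-1/5)) + 6*(5 + (-2 + 4)) = (-8 - 3/5) + 6*(5 + 2) = -43/5 + 6*7 = -43/5 + 42 = 167/5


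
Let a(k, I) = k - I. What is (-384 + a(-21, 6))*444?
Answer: -182484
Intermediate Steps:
(-384 + a(-21, 6))*444 = (-384 + (-21 - 1*6))*444 = (-384 + (-21 - 6))*444 = (-384 - 27)*444 = -411*444 = -182484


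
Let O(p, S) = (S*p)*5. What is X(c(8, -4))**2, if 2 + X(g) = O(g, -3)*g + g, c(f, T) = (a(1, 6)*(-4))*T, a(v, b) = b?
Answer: 19084317316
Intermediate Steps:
O(p, S) = 5*S*p
c(f, T) = -24*T (c(f, T) = (6*(-4))*T = -24*T)
X(g) = -2 + g - 15*g**2 (X(g) = -2 + ((5*(-3)*g)*g + g) = -2 + ((-15*g)*g + g) = -2 + (-15*g**2 + g) = -2 + (g - 15*g**2) = -2 + g - 15*g**2)
X(c(8, -4))**2 = (-2 - 24*(-4) - 15*(-24*(-4))**2)**2 = (-2 + 96 - 15*96**2)**2 = (-2 + 96 - 15*9216)**2 = (-2 + 96 - 138240)**2 = (-138146)**2 = 19084317316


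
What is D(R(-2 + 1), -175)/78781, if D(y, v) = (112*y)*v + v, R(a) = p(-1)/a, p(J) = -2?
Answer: -39375/78781 ≈ -0.49980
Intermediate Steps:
R(a) = -2/a
D(y, v) = v + 112*v*y (D(y, v) = 112*v*y + v = v + 112*v*y)
D(R(-2 + 1), -175)/78781 = -175*(1 + 112*(-2/(-2 + 1)))/78781 = -175*(1 + 112*(-2/(-1)))*(1/78781) = -175*(1 + 112*(-2*(-1)))*(1/78781) = -175*(1 + 112*2)*(1/78781) = -175*(1 + 224)*(1/78781) = -175*225*(1/78781) = -39375*1/78781 = -39375/78781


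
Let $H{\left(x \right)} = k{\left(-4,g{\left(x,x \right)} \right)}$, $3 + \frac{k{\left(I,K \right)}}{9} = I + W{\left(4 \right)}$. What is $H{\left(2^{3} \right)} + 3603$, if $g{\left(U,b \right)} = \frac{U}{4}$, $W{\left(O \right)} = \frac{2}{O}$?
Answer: $\frac{7089}{2} \approx 3544.5$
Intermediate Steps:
$g{\left(U,b \right)} = \frac{U}{4}$ ($g{\left(U,b \right)} = U \frac{1}{4} = \frac{U}{4}$)
$k{\left(I,K \right)} = - \frac{45}{2} + 9 I$ ($k{\left(I,K \right)} = -27 + 9 \left(I + \frac{2}{4}\right) = -27 + 9 \left(I + 2 \cdot \frac{1}{4}\right) = -27 + 9 \left(I + \frac{1}{2}\right) = -27 + 9 \left(\frac{1}{2} + I\right) = -27 + \left(\frac{9}{2} + 9 I\right) = - \frac{45}{2} + 9 I$)
$H{\left(x \right)} = - \frac{117}{2}$ ($H{\left(x \right)} = - \frac{45}{2} + 9 \left(-4\right) = - \frac{45}{2} - 36 = - \frac{117}{2}$)
$H{\left(2^{3} \right)} + 3603 = - \frac{117}{2} + 3603 = \frac{7089}{2}$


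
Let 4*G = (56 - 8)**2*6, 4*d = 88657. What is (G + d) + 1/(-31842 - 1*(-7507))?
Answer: 2493875131/97340 ≈ 25620.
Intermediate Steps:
d = 88657/4 (d = (1/4)*88657 = 88657/4 ≈ 22164.)
G = 3456 (G = ((56 - 8)**2*6)/4 = (48**2*6)/4 = (2304*6)/4 = (1/4)*13824 = 3456)
(G + d) + 1/(-31842 - 1*(-7507)) = (3456 + 88657/4) + 1/(-31842 - 1*(-7507)) = 102481/4 + 1/(-31842 + 7507) = 102481/4 + 1/(-24335) = 102481/4 - 1/24335 = 2493875131/97340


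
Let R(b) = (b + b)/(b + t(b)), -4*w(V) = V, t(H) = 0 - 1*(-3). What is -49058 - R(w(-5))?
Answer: -833996/17 ≈ -49059.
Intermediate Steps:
t(H) = 3 (t(H) = 0 + 3 = 3)
w(V) = -V/4
R(b) = 2*b/(3 + b) (R(b) = (b + b)/(b + 3) = (2*b)/(3 + b) = 2*b/(3 + b))
-49058 - R(w(-5)) = -49058 - 2*(-¼*(-5))/(3 - ¼*(-5)) = -49058 - 2*5/(4*(3 + 5/4)) = -49058 - 2*5/(4*17/4) = -49058 - 2*5*4/(4*17) = -49058 - 1*10/17 = -49058 - 10/17 = -833996/17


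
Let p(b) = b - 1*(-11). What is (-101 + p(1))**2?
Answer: 7921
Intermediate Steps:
p(b) = 11 + b (p(b) = b + 11 = 11 + b)
(-101 + p(1))**2 = (-101 + (11 + 1))**2 = (-101 + 12)**2 = (-89)**2 = 7921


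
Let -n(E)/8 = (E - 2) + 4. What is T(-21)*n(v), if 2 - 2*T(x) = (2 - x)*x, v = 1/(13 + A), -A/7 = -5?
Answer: -47045/12 ≈ -3920.4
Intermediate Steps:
A = 35 (A = -7*(-5) = 35)
v = 1/48 (v = 1/(13 + 35) = 1/48 ≈ 0.020833)
T(x) = 1 - x*(2 - x)/2 (T(x) = 1 - (2 - x)*x/2 = 1 - x*(2 - x)/2)
n(E) = -16 - 8*E (n(E) = -8*((E - 2) + 4) = -8*((-2 + E) + 4) = -8*(2 + E) = -16 - 8*E)
T(-21)*n(v) = (1 + (½)*(-21)² - 1*(-21))*(-16 - 8*1/48) = (1 + (½)*441 + 21)*(-16 - ⅙) = (1 + 441/2 + 21)*(-97/6) = (485/2)*(-97/6) = -47045/12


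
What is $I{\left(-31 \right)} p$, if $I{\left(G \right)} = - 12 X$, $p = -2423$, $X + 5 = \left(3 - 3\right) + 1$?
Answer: $-116304$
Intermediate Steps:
$X = -4$ ($X = -5 + \left(\left(3 - 3\right) + 1\right) = -5 + \left(0 + 1\right) = -5 + 1 = -4$)
$I{\left(G \right)} = 48$ ($I{\left(G \right)} = \left(-12\right) \left(-4\right) = 48$)
$I{\left(-31 \right)} p = 48 \left(-2423\right) = -116304$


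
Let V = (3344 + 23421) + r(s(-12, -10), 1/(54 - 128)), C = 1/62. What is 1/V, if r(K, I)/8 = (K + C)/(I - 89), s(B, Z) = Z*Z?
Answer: 204197/5463497209 ≈ 3.7375e-5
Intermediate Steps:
C = 1/62 ≈ 0.016129
s(B, Z) = Z²
r(K, I) = 8*(1/62 + K)/(-89 + I) (r(K, I) = 8*((K + 1/62)/(I - 89)) = 8*((1/62 + K)/(-89 + I)) = 8*(1/62 + K)/(-89 + I))
V = 5463497209/204197 (V = (3344 + 23421) + 4*(1 + 62*(-10)²)/(31*(-89 + 1/(54 - 128))) = 26765 + 4*(1 + 62*100)/(31*(-89 + 1/(-74))) = 26765 + 4*(1 + 6200)/(31*(-89 - 1/74)) = 26765 + (4/31)*6201/(-6587/74) = 26765 + (4/31)*(-74/6587)*6201 = 26765 - 1835496/204197 = 5463497209/204197 ≈ 26756.)
1/V = 1/(5463497209/204197) = 204197/5463497209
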